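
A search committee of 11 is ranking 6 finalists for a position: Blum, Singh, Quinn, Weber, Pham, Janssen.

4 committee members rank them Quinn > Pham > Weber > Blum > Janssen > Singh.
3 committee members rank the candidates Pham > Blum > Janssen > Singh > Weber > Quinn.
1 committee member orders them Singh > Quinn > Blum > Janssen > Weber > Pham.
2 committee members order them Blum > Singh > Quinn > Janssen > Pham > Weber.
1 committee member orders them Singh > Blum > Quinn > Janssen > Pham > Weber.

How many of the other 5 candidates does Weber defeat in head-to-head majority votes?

Weber against each rival (11 committee members):
Weber–Blum: Blum 7–4.
Weber vs Singh: Singh, 7–4.
Weber–Quinn: Quinn 8–3.
Weber vs Pham: Pham wins 10–1.
Weber–Janssen: Janssen 7–4.
Weber beats no one; loses to Blum, Singh, Quinn, Pham, Janssen — 0 pairwise wins.

0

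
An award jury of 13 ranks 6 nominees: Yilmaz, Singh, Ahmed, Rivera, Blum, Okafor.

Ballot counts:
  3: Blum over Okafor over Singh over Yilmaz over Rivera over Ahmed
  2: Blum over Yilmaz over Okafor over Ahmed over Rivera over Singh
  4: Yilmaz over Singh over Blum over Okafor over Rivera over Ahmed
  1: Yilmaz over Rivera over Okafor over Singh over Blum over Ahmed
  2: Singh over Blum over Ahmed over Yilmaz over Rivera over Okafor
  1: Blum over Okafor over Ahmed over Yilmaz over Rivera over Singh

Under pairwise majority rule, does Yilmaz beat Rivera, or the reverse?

Ballots ranking Yilmaz above Rivera: 3 + 2 + 4 + 1 + 2 + 1 = 13.
Ballots ranking Rivera above Yilmaz: 13 − 13 = 0.
Yilmaz wins the head-to-head 13–0.

Yilmaz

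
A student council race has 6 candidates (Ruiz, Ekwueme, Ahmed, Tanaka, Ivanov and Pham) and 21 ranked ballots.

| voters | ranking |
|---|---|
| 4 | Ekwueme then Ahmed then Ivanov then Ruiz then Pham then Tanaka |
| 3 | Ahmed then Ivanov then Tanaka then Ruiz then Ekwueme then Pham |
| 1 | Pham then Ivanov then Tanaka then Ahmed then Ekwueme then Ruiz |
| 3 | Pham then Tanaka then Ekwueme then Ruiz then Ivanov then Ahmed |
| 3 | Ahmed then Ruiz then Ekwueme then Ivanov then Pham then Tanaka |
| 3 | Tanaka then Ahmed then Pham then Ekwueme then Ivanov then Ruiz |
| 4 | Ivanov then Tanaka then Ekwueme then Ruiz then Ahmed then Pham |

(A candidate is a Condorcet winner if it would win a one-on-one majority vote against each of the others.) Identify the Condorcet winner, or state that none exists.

none

Head-to-head results (21 voters):
Ruiz vs Ekwueme: Ruiz preferred on 3+3 = 6 ballots; Ekwueme wins 15–6.
Ruiz vs Ahmed: 7 to 14, Ahmed.
Ruiz vs Tanaka: Ruiz preferred on 4+3 = 7 ballots; Tanaka wins 14–7.
Ruiz vs Ivanov: 3+3 = 6 for Ruiz, 15 for Ivanov — Ivanov by 15–6.
Ruiz vs Pham: Ruiz is ranked higher on 4+3+3+4 = 14 ballots, Pham on 7. Ruiz wins 14–7.
Ekwueme vs Ahmed: Ekwueme preferred on 4+3+4 = 11 ballots; Ekwueme wins 11–10.
Ekwueme vs Tanaka: 7 to 14, Tanaka.
Ekwueme vs Ivanov: Ekwueme is ranked higher on 4+3+3+3 = 13 ballots, Ivanov on 8. Ekwueme wins 13–8.
Ekwueme vs Pham: 4+3+3+4 = 14 for Ekwueme, 7 for Pham — Ekwueme by 14–7.
Ahmed vs Tanaka: 10 to 11, Tanaka.
Ahmed vs Ivanov: 4+3+3+3 = 13 for Ahmed, 8 for Ivanov — Ahmed by 13–8.
Ahmed vs Pham: 4+3+3+3+4 = 17 for Ahmed, 4 for Pham — Ahmed by 17–4.
Tanaka vs Ivanov: Tanaka preferred on 3+3 = 6 ballots; Ivanov wins 15–6.
Tanaka vs Pham: 10 to 11, Pham.
Ivanov vs Pham: 14 to 7, Ivanov.
Every candidate loses at least once (Ruiz loses to Ekwueme; Ekwueme loses to Tanaka; Ahmed loses to Ekwueme; Tanaka loses to Ivanov; Ivanov loses to Ekwueme; Pham loses to Ruiz). The majority relation contains the cycle Ruiz > Pham > Tanaka > Ruiz, so there is no Condorcet winner.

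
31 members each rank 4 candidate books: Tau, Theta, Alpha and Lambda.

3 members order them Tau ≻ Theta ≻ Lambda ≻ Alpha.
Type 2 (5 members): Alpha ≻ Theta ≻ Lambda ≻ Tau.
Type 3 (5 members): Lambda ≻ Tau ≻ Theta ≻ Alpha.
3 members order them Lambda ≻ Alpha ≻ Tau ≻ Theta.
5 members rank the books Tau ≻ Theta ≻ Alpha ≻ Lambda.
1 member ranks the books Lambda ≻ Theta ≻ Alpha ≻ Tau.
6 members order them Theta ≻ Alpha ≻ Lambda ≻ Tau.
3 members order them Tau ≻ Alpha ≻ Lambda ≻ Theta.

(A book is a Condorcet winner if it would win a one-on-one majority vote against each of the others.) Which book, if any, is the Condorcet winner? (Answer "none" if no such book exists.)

none

Pairwise majorities:
Tau–Theta: Tau 19–12.
Tau–Alpha: Tau 16–15.
Tau–Lambda: Lambda 20–11.
Theta vs Alpha: Theta wins 20–11.
Theta vs Lambda: Theta wins 19–12.
Alpha vs Lambda: Alpha wins 19–12.
Each book drops at least one matchup (Tau loses to Lambda; Theta loses to Tau; Alpha loses to Tau; Lambda loses to Theta); the cycle Tau beats Theta beats Lambda beats Tau rules out a Condorcet winner.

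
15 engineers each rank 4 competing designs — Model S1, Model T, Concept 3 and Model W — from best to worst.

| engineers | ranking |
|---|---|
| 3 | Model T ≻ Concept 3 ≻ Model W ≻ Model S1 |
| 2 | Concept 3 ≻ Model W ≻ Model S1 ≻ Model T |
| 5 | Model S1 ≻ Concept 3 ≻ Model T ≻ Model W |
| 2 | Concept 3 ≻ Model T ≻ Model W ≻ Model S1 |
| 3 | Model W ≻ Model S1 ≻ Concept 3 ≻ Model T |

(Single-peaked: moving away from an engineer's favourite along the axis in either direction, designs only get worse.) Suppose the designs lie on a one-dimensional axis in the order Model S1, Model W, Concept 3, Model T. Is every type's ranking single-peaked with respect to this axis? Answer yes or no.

Axis positions: Model S1=1, Model W=2, Concept 3=3, Model T=4.
Type 1 (peak Model T at position 4): ranking walks positions 4-3-2-1, expanding outward from the peak — single-peaked.
Type 2 (peak Concept 3 at position 3): ranking walks positions 3-2-1-4, expanding outward from the peak — single-peaked.
Type 3: ranking walks positions 1-3-4-2; Concept 3 is ranked above Model W even though Model W lies between Concept 3 and the peak Model S1 on the axis — preferences dip and rise again. Not single-peaked.
Type 4 (peak Concept 3 at position 3): ranking walks positions 3-4-2-1, expanding outward from the peak — single-peaked.
Type 5 (peak Model W at position 2): ranking walks positions 2-1-3-4, expanding outward from the peak — single-peaked.
Type 3 violates single-peakedness, so the profile is not single-peaked on this axis.

no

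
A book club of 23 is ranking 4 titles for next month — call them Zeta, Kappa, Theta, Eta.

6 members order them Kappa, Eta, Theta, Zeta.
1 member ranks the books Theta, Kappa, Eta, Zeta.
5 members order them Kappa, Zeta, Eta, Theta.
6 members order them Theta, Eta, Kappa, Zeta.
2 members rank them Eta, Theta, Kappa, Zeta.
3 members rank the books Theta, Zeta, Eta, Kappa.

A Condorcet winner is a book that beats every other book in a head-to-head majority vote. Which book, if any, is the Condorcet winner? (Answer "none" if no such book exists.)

none

Pairwise majorities:
Zeta vs Kappa: Zeta preferred on 3 ballots; Kappa wins 20–3.
Zeta vs Theta: 5 to 18, Theta.
Zeta vs Eta: Zeta preferred on 5+3 = 8 ballots; Eta wins 15–8.
Kappa vs Theta: Kappa preferred on 6+5 = 11 ballots; Theta wins 12–11.
Kappa vs Eta: 12 to 11, Kappa.
Theta vs Eta: 10 to 13, Eta.
Every book loses at least once (Zeta loses to Kappa; Kappa loses to Theta; Theta loses to Eta; Eta loses to Kappa). The majority relation contains the cycle Kappa → Eta → Theta → Kappa, so there is no Condorcet winner.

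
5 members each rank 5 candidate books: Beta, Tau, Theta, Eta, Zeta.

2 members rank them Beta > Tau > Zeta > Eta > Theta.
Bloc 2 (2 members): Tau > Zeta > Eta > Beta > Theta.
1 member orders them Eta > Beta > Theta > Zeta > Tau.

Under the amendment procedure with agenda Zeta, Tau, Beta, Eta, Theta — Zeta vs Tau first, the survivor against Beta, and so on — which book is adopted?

Round 1: Zeta vs Tau — 1–4, Tau advances.
Round 2: Tau vs Beta — 2–3, Beta advances.
Round 3: Beta vs Eta — 2–3, Eta advances.
Round 4: Eta vs Theta — 5–0, Eta advances.
The agenda winner is Eta.

Eta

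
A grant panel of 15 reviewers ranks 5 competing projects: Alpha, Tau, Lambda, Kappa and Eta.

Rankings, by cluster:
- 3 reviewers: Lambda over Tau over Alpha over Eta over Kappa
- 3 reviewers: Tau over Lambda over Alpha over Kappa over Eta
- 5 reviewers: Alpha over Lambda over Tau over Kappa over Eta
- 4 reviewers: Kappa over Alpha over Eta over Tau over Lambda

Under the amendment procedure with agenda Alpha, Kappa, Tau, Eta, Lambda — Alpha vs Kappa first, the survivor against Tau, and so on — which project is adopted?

Alpha

Round 1: Alpha vs Kappa — 11–4, Alpha advances.
Round 2: Alpha vs Tau — 9–6, Alpha advances.
Round 3: Alpha vs Eta — 15–0, Alpha advances.
Round 4: Alpha vs Lambda — 9–6, Alpha advances.
The agenda winner is Alpha.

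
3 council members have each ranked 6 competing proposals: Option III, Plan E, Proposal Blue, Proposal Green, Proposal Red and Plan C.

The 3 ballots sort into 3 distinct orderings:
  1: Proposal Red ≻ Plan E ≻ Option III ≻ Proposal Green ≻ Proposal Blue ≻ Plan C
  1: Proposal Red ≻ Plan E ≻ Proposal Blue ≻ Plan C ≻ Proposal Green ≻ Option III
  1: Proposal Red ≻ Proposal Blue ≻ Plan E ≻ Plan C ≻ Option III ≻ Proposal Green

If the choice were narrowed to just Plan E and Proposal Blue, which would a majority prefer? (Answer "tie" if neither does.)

Plan E

Ballots ranking Plan E above Proposal Blue: 1 + 1 = 2.
Ballots ranking Proposal Blue above Plan E: 3 − 2 = 1.
Plan E wins the head-to-head 2–1.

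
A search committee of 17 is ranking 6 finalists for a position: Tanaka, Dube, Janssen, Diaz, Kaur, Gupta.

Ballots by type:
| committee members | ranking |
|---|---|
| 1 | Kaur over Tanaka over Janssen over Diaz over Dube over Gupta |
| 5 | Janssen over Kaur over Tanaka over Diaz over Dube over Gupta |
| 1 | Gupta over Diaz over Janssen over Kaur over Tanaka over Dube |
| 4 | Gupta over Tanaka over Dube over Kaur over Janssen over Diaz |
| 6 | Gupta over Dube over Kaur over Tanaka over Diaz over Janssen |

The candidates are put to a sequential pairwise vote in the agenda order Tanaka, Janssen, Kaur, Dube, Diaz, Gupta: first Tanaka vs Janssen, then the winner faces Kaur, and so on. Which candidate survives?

Round 1: Tanaka vs Janssen — 11–6, Tanaka advances.
Round 2: Tanaka vs Kaur — 4–13, Kaur advances.
Round 3: Kaur vs Dube — 7–10, Dube advances.
Round 4: Dube vs Diaz — 10–7, Dube advances.
Round 5: Dube vs Gupta — 6–11, Gupta advances.
Gupta survives the agenda.

Gupta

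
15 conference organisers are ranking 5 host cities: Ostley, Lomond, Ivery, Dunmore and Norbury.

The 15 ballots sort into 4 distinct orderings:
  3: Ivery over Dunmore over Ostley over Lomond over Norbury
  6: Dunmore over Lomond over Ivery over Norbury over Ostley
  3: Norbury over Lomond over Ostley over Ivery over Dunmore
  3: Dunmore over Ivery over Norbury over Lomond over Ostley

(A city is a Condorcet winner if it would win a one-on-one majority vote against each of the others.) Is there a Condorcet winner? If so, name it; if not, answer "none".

Dunmore

Head-to-head results (15 organisers):
Ostley vs Lomond: Lomond wins 12–3.
Ostley–Ivery: Ivery 12–3.
Ostley vs Dunmore: Dunmore, 12–3.
Ostley–Norbury: Norbury 12–3.
Lomond vs Ivery: Lomond wins 9–6.
Lomond–Dunmore: Dunmore 12–3.
Lomond vs Norbury: Lomond wins 9–6.
Ivery vs Dunmore: Dunmore, 9–6.
Ivery–Norbury: Ivery 12–3.
Dunmore–Norbury: Dunmore 12–3.
Dunmore defeats every rival head-to-head and is the Condorcet winner.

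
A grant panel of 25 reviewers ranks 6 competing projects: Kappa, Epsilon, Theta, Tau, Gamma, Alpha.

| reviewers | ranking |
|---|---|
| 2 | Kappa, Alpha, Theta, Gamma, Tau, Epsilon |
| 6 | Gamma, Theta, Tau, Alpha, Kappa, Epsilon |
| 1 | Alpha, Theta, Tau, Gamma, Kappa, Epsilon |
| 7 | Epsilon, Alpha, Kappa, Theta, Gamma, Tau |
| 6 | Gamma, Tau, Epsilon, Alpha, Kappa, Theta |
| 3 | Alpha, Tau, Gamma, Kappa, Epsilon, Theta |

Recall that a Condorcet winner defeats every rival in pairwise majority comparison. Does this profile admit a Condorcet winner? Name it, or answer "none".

none

Head-to-head results (25 reviewers):
Kappa vs Epsilon: Kappa is ranked higher on 2+6+1+3 = 12 ballots, Epsilon on 13. Epsilon wins 13–12.
Kappa vs Theta: Kappa preferred on 2+7+6+3 = 18 ballots; Kappa wins 18–7.
Kappa vs Tau: 9 to 16, Tau.
Kappa vs Gamma: 9 to 16, Gamma.
Kappa vs Alpha: 2 for Kappa, 23 for Alpha — Alpha by 23–2.
Epsilon vs Theta: 7+6+3 = 16 for Epsilon, 9 for Theta — Epsilon by 16–9.
Epsilon vs Tau: 7 for Epsilon, 18 for Tau — Tau by 18–7.
Epsilon vs Gamma: 7 for Epsilon, 18 for Gamma — Gamma by 18–7.
Epsilon vs Alpha: Epsilon preferred on 7+6 = 13 ballots; Epsilon wins 13–12.
Theta vs Tau: Theta preferred on 2+6+1+7 = 16 ballots; Theta wins 16–9.
Theta vs Gamma: Theta preferred on 2+1+7 = 10 ballots; Gamma wins 15–10.
Theta vs Alpha: Theta preferred on 6 ballots; Alpha wins 19–6.
Tau vs Gamma: Tau preferred on 1+3 = 4 ballots; Gamma wins 21–4.
Tau vs Alpha: 6+6 = 12 for Tau, 13 for Alpha — Alpha by 13–12.
Gamma vs Alpha: Gamma preferred on 6+6 = 12 ballots; Alpha wins 13–12.
Every project loses at least once (Kappa loses to Epsilon; Epsilon loses to Tau; Theta loses to Kappa; Tau loses to Theta; Gamma loses to Alpha; Alpha loses to Epsilon). The majority relation contains the cycle Kappa beats Theta beats Tau beats Kappa, so there is no Condorcet winner.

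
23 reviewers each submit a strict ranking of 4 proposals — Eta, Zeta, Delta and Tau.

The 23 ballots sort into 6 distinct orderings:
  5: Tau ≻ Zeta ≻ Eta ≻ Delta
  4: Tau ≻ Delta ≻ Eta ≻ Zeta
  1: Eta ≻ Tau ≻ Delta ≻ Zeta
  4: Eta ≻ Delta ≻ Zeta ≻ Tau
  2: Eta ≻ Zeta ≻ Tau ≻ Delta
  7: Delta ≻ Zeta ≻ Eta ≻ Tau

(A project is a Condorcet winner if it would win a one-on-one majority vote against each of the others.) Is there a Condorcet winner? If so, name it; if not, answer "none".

Head-to-head results (23 reviewers):
Eta vs Zeta: Eta preferred on 4+1+4+2 = 11 ballots; Zeta wins 12–11.
Eta vs Delta: 5+1+4+2 = 12 for Eta, 11 for Delta — Eta by 12–11.
Eta vs Tau: 1+4+2+7 = 14 for Eta, 9 for Tau — Eta by 14–9.
Zeta vs Delta: Zeta is ranked higher on 5+2 = 7 ballots, Delta on 16. Delta wins 16–7.
Zeta vs Tau: Zeta preferred on 4+2+7 = 13 ballots; Zeta wins 13–10.
Delta vs Tau: Delta is ranked higher on 4+7 = 11 ballots, Tau on 12. Tau wins 12–11.
No project is unbeaten: Eta loses to Zeta; Zeta loses to Delta; Delta loses to Eta; Tau loses to Eta. In particular Eta beats Delta beats Zeta beats Eta is a majority cycle — no Condorcet winner exists.

none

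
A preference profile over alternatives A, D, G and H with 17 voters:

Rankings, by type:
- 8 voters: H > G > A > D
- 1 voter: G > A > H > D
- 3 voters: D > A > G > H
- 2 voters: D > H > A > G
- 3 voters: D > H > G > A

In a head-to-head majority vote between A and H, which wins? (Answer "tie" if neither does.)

H

Ballots ranking A above H: 1 + 3 = 4.
Ballots ranking H above A: 17 − 4 = 13.
H wins the head-to-head 13–4.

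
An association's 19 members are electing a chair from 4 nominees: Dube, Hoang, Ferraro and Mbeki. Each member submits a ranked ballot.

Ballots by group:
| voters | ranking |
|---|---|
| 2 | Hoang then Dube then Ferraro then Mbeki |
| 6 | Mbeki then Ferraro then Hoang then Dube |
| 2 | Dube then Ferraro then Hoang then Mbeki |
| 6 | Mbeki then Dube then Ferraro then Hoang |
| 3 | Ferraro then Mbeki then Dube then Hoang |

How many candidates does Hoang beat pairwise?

0

Hoang against each rival (19 voters):
Hoang vs Dube: 8 to 11, Dube.
Hoang vs Ferraro: 2 to 17, Ferraro.
Hoang vs Mbeki: 4 to 15, Mbeki.
Hoang beats no one; loses to Dube, Ferraro, Mbeki — 0 pairwise wins.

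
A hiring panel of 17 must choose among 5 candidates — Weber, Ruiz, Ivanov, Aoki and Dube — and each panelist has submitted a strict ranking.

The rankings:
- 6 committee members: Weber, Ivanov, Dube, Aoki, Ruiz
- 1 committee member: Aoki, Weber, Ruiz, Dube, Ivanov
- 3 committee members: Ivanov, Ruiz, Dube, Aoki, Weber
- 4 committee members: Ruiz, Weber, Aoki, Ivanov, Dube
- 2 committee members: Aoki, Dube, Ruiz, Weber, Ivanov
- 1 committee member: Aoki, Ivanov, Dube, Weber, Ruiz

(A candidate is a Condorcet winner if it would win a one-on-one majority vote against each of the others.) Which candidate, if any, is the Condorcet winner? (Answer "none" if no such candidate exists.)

none

Head-to-head results (17 committee members):
Weber vs Ruiz: 6+1+1 = 8 for Weber, 9 for Ruiz — Ruiz by 9–8.
Weber vs Ivanov: 6+1+4+2 = 13 for Weber, 4 for Ivanov — Weber by 13–4.
Weber vs Aoki: Weber is ranked higher on 6+4 = 10 ballots, Aoki on 7. Weber wins 10–7.
Weber vs Dube: 11 to 6, Weber.
Ruiz vs Ivanov: 1+4+2 = 7 for Ruiz, 10 for Ivanov — Ivanov by 10–7.
Ruiz vs Aoki: Ruiz preferred on 3+4 = 7 ballots; Aoki wins 10–7.
Ruiz vs Dube: 1+3+4 = 8 for Ruiz, 9 for Dube — Dube by 9–8.
Ivanov vs Aoki: Ivanov preferred on 6+3 = 9 ballots; Ivanov wins 9–8.
Ivanov vs Dube: 14 to 3, Ivanov.
Aoki vs Dube: 8 to 9, Dube.
Every candidate loses at least once (Weber loses to Ruiz; Ruiz loses to Ivanov; Ivanov loses to Weber; Aoki loses to Weber; Dube loses to Weber). The majority relation contains the cycle Weber > Ivanov > Ruiz > Weber, so there is no Condorcet winner.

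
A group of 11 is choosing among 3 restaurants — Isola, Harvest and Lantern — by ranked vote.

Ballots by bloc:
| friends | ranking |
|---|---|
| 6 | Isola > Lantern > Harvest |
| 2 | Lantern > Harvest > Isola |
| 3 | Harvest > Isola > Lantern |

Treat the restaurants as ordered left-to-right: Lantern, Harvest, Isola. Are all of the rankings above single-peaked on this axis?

Axis positions: Lantern=1, Harvest=2, Isola=3.
Bloc 1: ranking walks positions 3-1-2; Lantern is ranked above Harvest even though Harvest lies between Lantern and the peak Isola on the axis — preferences dip and rise again. Not single-peaked.
Bloc 2 (peak Lantern at position 1): ranking walks positions 1-2-3, expanding outward from the peak — single-peaked.
Bloc 3 (peak Harvest at position 2): ranking walks positions 2-3-1, expanding outward from the peak — single-peaked.
Bloc 1 violates single-peakedness, so the profile is not single-peaked on this axis.

no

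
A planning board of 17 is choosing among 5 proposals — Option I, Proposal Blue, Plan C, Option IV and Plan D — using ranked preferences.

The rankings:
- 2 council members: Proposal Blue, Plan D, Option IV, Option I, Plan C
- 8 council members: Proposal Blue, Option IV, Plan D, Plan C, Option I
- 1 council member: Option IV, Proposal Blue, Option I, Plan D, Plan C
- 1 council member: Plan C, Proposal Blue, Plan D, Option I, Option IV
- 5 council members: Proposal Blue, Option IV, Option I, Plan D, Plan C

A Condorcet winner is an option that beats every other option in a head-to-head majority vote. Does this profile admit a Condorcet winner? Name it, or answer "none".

Pairwise majorities:
Option I vs Proposal Blue: 0 for Option I, 17 for Proposal Blue — Proposal Blue by 17–0.
Option I–Plan C: Plan C 9–8.
Option I vs Option IV: Option IV wins 16–1.
Option I–Plan D: Plan D 11–6.
Proposal Blue vs Plan C: Proposal Blue wins 16–1.
Proposal Blue–Option IV: Proposal Blue 16–1.
Proposal Blue vs Plan D: Proposal Blue, 17–0.
Plan C vs Option IV: Plan C is ranked higher on 1 ballot, Option IV on 16. Option IV wins 16–1.
Plan C vs Plan D: Plan D wins 16–1.
Option IV–Plan D: Option IV 14–3.
Proposal Blue wins every pairwise contest, so Proposal Blue is the Condorcet winner.

Proposal Blue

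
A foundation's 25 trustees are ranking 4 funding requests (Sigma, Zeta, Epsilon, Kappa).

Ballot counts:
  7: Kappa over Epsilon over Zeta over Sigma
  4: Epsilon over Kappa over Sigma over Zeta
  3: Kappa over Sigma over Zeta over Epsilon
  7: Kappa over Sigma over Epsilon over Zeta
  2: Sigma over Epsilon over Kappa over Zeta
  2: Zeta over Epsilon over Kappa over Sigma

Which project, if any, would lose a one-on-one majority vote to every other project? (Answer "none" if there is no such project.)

Pairwise majorities:
Sigma vs Zeta: Sigma wins 16–9.
Sigma vs Epsilon: Epsilon wins 13–12.
Sigma vs Kappa: Kappa, 23–2.
Zeta vs Epsilon: 3+2 = 5 for Zeta, 20 for Epsilon — Epsilon by 20–5.
Zeta vs Kappa: Kappa wins 23–2.
Epsilon–Kappa: Kappa 17–8.
Zeta is beaten in every head-to-head and is the Condorcet loser.

Zeta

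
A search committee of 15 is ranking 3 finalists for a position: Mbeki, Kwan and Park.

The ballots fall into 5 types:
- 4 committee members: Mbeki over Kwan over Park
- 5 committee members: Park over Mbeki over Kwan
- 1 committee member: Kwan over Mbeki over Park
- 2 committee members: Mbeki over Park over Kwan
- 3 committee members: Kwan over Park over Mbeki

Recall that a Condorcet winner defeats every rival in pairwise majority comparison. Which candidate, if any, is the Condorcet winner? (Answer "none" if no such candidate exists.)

Pairwise majorities:
Mbeki–Kwan: Mbeki 11–4.
Mbeki vs Park: Park wins 8–7.
Kwan vs Park: Kwan wins 8–7.
Each candidate drops at least one matchup (Mbeki loses to Park; Kwan loses to Mbeki; Park loses to Kwan); the cycle Mbeki > Kwan > Park > Mbeki rules out a Condorcet winner.

none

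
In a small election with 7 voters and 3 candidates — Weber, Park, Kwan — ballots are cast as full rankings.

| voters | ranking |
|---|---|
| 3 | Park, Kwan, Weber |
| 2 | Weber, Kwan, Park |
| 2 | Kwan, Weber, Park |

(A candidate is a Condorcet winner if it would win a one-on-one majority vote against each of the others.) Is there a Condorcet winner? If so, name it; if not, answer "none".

Kwan

Pairwise majorities:
Weber vs Park: Weber wins 4–3.
Weber vs Kwan: Kwan, 5–2.
Park vs Kwan: Kwan wins 4–3.
Kwan wins every pairwise contest, so Kwan is the Condorcet winner.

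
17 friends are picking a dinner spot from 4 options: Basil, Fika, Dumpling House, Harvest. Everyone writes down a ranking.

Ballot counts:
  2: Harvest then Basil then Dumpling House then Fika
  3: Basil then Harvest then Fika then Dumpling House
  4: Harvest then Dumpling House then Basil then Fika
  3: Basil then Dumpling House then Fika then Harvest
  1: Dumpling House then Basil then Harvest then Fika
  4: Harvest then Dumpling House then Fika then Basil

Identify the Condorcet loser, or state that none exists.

Fika

Pairwise majorities:
Basil–Fika: Basil 13–4.
Basil–Dumpling House: Dumpling House 9–8.
Basil–Harvest: Harvest 10–7.
Fika vs Dumpling House: Dumpling House, 14–3.
Fika vs Harvest: Fika preferred on 3 ballots; Harvest wins 14–3.
Dumpling House–Harvest: Harvest 13–4.
Fika loses to every other restaurant — it is the Condorcet loser.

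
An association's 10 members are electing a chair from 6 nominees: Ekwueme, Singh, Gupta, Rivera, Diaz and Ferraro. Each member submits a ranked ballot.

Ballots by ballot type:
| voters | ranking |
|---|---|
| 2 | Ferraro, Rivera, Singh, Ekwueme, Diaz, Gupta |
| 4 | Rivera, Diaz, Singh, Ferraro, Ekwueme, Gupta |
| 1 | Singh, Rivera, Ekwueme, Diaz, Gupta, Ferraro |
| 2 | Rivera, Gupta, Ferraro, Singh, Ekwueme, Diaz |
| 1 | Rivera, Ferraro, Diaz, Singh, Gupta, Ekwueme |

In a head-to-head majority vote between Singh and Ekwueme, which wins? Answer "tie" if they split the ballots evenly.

Ballots ranking Singh above Ekwueme: 2 + 4 + 1 + 2 + 1 = 10.
Ballots ranking Ekwueme above Singh: 10 − 10 = 0.
Singh wins the head-to-head 10–0.

Singh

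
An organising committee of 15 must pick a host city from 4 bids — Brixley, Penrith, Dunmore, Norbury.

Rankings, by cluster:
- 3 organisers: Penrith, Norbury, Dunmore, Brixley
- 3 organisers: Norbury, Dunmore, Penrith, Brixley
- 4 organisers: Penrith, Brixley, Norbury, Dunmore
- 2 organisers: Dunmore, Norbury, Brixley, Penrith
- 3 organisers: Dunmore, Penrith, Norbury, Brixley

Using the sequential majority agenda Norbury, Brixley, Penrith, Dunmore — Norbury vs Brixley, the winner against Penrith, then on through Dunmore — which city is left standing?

Round 1: Norbury vs Brixley — 11–4, Norbury advances.
Round 2: Norbury vs Penrith — 5–10, Penrith advances.
Round 3: Penrith vs Dunmore — 7–8, Dunmore advances.
The agenda winner is Dunmore.

Dunmore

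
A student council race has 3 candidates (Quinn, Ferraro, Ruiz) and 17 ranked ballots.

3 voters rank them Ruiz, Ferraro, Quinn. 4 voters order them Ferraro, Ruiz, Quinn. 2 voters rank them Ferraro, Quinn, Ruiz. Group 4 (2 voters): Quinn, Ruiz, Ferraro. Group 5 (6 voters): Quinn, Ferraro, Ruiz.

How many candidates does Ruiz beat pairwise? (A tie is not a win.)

Ruiz against each rival (17 voters):
Ruiz vs Quinn: 3+4 = 7 for Ruiz, 10 for Quinn — Quinn by 10–7.
Ruiz vs Ferraro: Ruiz is ranked higher on 3+2 = 5 ballots, Ferraro on 12. Ferraro wins 12–5.
Ruiz beats no one; loses to Quinn, Ferraro — 0 pairwise wins.

0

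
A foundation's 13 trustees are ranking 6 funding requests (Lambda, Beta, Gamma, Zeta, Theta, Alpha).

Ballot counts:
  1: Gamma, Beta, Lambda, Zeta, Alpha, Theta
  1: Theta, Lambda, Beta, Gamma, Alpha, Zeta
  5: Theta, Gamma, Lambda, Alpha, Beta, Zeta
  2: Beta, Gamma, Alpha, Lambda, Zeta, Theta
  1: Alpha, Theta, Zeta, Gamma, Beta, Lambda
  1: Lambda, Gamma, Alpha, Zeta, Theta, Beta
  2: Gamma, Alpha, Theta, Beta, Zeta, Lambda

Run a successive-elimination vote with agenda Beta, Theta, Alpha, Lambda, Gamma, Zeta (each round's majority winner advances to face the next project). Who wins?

Round 1: Beta vs Theta — 3–10, Theta advances.
Round 2: Theta vs Alpha — 6–7, Alpha advances.
Round 3: Alpha vs Lambda — 5–8, Lambda advances.
Round 4: Lambda vs Gamma — 2–11, Gamma advances.
Round 5: Gamma vs Zeta — 12–1, Gamma advances.
The agenda winner is Gamma.

Gamma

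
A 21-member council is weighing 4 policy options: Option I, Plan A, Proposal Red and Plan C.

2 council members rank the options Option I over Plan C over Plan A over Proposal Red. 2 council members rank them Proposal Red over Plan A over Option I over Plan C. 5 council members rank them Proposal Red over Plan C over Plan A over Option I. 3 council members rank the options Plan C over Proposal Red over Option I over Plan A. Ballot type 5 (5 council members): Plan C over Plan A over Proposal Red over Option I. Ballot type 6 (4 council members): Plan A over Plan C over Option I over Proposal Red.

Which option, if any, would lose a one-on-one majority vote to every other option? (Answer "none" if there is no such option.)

Option I

Head-to-head results (21 council members):
Option I vs Plan A: 5 to 16, Plan A.
Option I vs Proposal Red: 2+4 = 6 for Option I, 15 for Proposal Red — Proposal Red by 15–6.
Option I–Plan C: Plan C 17–4.
Plan A vs Proposal Red: Plan A is ranked higher on 2+5+4 = 11 ballots, Proposal Red on 10. Plan A wins 11–10.
Plan A vs Plan C: Plan C, 15–6.
Proposal Red vs Plan C: Plan C, 14–7.
Only Option I has no wins; Option I is the Condorcet loser.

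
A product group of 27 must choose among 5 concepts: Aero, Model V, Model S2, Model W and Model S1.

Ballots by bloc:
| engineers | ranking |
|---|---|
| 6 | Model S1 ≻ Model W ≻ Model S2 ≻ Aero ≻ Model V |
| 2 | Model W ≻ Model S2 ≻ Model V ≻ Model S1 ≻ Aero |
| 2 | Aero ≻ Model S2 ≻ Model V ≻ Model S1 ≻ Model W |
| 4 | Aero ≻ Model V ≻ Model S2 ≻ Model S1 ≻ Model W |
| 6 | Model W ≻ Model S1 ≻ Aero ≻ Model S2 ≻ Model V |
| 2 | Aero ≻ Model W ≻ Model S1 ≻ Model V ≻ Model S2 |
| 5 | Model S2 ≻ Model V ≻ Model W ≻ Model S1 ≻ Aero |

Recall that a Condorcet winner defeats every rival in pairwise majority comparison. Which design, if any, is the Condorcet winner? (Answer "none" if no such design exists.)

Model W

Pairwise majorities:
Aero vs Model V: Aero preferred on 6+2+4+6+2 = 20 ballots; Aero wins 20–7.
Aero vs Model S2: Aero, 14–13.
Aero–Model W: Model W 19–8.
Aero vs Model S1: Aero preferred on 2+4+2 = 8 ballots; Model S1 wins 19–8.
Model V vs Model S2: Model V preferred on 4+2 = 6 ballots; Model S2 wins 21–6.
Model V vs Model W: Model V preferred on 2+4+5 = 11 ballots; Model W wins 16–11.
Model V vs Model S1: Model S1 wins 14–13.
Model S2 vs Model W: 11 to 16, Model W.
Model S2 vs Model S1: Model S2 preferred on 2+2+4+5 = 13 ballots; Model S1 wins 14–13.
Model W vs Model S1: 15 to 12, Model W.
Model W defeats every rival head-to-head and is the Condorcet winner.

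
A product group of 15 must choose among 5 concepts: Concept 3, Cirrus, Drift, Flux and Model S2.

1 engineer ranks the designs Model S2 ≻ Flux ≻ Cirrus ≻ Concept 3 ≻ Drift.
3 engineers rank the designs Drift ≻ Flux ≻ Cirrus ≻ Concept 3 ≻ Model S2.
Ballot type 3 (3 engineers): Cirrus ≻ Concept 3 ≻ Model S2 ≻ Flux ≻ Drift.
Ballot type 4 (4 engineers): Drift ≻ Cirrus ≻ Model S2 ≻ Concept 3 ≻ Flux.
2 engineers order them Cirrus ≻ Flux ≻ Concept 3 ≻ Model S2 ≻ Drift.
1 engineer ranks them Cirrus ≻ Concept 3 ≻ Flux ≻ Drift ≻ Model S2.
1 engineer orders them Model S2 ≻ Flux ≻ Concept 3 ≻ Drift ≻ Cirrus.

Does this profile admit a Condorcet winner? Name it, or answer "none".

Pairwise majorities:
Concept 3 vs Cirrus: Concept 3 preferred on 1 ballot; Cirrus wins 14–1.
Concept 3 vs Drift: 8 to 7, Concept 3.
Concept 3 vs Flux: 3+4+1 = 8 for Concept 3, 7 for Flux — Concept 3 by 8–7.
Concept 3 vs Model S2: Concept 3 is ranked higher on 3+3+2+1 = 9 ballots, Model S2 on 6. Concept 3 wins 9–6.
Cirrus vs Drift: Cirrus preferred on 1+3+2+1 = 7 ballots; Drift wins 8–7.
Cirrus vs Flux: Cirrus is ranked higher on 3+4+2+1 = 10 ballots, Flux on 5. Cirrus wins 10–5.
Cirrus vs Model S2: Cirrus is ranked higher on 3+3+4+2+1 = 13 ballots, Model S2 on 2. Cirrus wins 13–2.
Drift vs Flux: 7 to 8, Flux.
Drift vs Model S2: Drift preferred on 3+4+1 = 8 ballots; Drift wins 8–7.
Flux vs Model S2: Flux is ranked higher on 3+2+1 = 6 ballots, Model S2 on 9. Model S2 wins 9–6.
No design is unbeaten: Concept 3 loses to Cirrus; Cirrus loses to Drift; Drift loses to Concept 3; Flux loses to Concept 3; Model S2 loses to Concept 3. In particular Concept 3 → Drift → Cirrus → Concept 3 is a majority cycle — no Condorcet winner exists.

none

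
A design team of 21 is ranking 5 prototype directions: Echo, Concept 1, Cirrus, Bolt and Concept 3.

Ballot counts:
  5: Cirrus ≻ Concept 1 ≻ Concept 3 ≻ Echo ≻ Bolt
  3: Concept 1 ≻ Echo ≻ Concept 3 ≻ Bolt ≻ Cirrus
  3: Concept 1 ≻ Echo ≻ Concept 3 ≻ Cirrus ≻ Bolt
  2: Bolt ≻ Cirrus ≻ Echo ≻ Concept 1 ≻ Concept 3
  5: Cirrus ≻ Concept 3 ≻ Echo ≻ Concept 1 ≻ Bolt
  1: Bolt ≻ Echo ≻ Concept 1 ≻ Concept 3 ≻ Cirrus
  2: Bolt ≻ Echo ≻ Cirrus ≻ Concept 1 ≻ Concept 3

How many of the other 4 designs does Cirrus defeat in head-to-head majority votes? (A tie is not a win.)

Cirrus against each rival (21 engineers):
Cirrus vs Echo: 5+2+5 = 12 for Cirrus, 9 for Echo — Cirrus by 12–9.
Cirrus vs Concept 1: Cirrus preferred on 5+2+5+2 = 14 ballots; Cirrus wins 14–7.
Cirrus–Bolt: Cirrus 13–8.
Cirrus vs Concept 3: Cirrus preferred on 5+2+5+2 = 14 ballots; Cirrus wins 14–7.
Cirrus beats Echo, Concept 1, Bolt, Concept 3 — 4 pairwise wins.

4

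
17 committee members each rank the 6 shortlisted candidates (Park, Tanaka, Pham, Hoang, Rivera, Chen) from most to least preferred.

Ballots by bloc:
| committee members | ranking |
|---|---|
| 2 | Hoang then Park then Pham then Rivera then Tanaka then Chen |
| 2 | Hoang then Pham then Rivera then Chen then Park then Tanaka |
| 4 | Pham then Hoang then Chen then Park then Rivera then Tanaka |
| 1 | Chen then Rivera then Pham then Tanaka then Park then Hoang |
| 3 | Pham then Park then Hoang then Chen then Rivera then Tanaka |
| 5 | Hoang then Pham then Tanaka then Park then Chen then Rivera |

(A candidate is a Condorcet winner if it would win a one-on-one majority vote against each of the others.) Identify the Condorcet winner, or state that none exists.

Check each pair by majority over 17 ballots:
Park vs Tanaka: 2+2+4+3 = 11 for Park, 6 for Tanaka — Park by 11–6.
Park vs Pham: Park is ranked higher on 2 ballots, Pham on 15. Pham wins 15–2.
Park vs Hoang: Park is ranked higher on 1+3 = 4 ballots, Hoang on 13. Hoang wins 13–4.
Park vs Rivera: Park wins 14–3.
Park vs Chen: Park, 10–7.
Tanaka vs Pham: 0 for Tanaka, 17 for Pham — Pham by 17–0.
Tanaka–Hoang: Hoang 16–1.
Tanaka vs Rivera: Rivera, 12–5.
Tanaka–Chen: Chen 10–7.
Pham vs Hoang: Hoang, 9–8.
Pham vs Rivera: Pham is ranked higher on 2+2+4+3+5 = 16 ballots, Rivera on 1. Pham wins 16–1.
Pham vs Chen: Pham, 16–1.
Hoang–Rivera: Hoang 16–1.
Hoang vs Chen: 16 to 1, Hoang.
Rivera–Chen: Chen 13–4.
Hoang beats each of Park, Tanaka, Pham, Rivera, Chen — Hoang is the Condorcet winner.

Hoang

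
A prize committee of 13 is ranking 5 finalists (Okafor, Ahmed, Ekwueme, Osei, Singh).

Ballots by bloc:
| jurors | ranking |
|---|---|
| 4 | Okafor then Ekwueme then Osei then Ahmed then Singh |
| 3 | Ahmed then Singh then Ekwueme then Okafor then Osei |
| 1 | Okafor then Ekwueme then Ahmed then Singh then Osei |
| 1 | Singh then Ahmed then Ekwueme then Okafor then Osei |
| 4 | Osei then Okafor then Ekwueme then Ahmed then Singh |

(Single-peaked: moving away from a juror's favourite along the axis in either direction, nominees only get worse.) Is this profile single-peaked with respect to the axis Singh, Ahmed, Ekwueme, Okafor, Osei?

yes

Axis positions: Singh=1, Ahmed=2, Ekwueme=3, Okafor=4, Osei=5.
Bloc 1 (peak Okafor at position 4): ranking walks positions 4-3-5-2-1, expanding outward from the peak — single-peaked.
Bloc 2 (peak Ahmed at position 2): ranking walks positions 2-1-3-4-5, expanding outward from the peak — single-peaked.
Bloc 3 (peak Okafor at position 4): ranking walks positions 4-3-2-1-5, expanding outward from the peak — single-peaked.
Bloc 4 (peak Singh at position 1): ranking walks positions 1-2-3-4-5, expanding outward from the peak — single-peaked.
Bloc 5 (peak Osei at position 5): ranking walks positions 5-4-3-2-1, expanding outward from the peak — single-peaked.
Every ranking is single-peaked on this axis.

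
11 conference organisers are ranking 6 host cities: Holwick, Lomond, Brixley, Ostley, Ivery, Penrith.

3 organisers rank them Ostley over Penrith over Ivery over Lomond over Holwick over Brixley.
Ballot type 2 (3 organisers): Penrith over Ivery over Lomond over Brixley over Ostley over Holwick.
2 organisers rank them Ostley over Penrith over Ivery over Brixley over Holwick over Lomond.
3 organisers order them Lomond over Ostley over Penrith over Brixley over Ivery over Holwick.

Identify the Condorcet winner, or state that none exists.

none

Pairwise majorities:
Holwick vs Lomond: Lomond, 9–2.
Holwick–Brixley: Brixley 8–3.
Holwick vs Ostley: Ostley wins 11–0.
Holwick–Ivery: Ivery 11–0.
Holwick vs Penrith: Penrith, 11–0.
Lomond–Brixley: Lomond 9–2.
Lomond vs Ostley: Lomond, 6–5.
Lomond vs Ivery: Ivery wins 8–3.
Lomond vs Penrith: Penrith wins 8–3.
Brixley vs Ostley: Ostley wins 8–3.
Brixley vs Ivery: Ivery, 8–3.
Brixley vs Penrith: Penrith, 11–0.
Ostley vs Ivery: Ostley wins 8–3.
Ostley–Penrith: Ostley 8–3.
Ivery vs Penrith: Penrith, 11–0.
Every city loses at least once (Holwick loses to Lomond; Lomond loses to Ivery; Brixley loses to Lomond; Ostley loses to Lomond; Ivery loses to Ostley; Penrith loses to Ostley). The majority relation contains the cycle Lomond → Ostley → Ivery → Lomond, so there is no Condorcet winner.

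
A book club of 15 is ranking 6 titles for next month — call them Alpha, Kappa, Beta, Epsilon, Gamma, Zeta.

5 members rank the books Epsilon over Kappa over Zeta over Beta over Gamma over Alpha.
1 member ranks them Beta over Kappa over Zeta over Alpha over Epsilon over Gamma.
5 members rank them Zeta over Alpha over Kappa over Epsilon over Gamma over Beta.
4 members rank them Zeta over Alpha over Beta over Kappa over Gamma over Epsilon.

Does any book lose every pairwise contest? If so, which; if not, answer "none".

Gamma

Head-to-head results (15 members):
Alpha vs Kappa: Alpha wins 9–6.
Alpha vs Beta: Alpha preferred on 5+4 = 9 ballots; Alpha wins 9–6.
Alpha vs Epsilon: Alpha, 10–5.
Alpha vs Gamma: Alpha is ranked higher on 1+5+4 = 10 ballots, Gamma on 5. Alpha wins 10–5.
Alpha vs Zeta: Zeta, 15–0.
Kappa–Beta: Kappa 10–5.
Kappa–Epsilon: Kappa 10–5.
Kappa vs Gamma: Kappa preferred on 5+1+5+4 = 15 ballots; Kappa wins 15–0.
Kappa vs Zeta: Zeta wins 9–6.
Beta vs Epsilon: Beta preferred on 1+4 = 5 ballots; Epsilon wins 10–5.
Beta vs Gamma: Beta preferred on 5+1+4 = 10 ballots; Beta wins 10–5.
Beta vs Zeta: Beta is ranked higher on 1 ballot, Zeta on 14. Zeta wins 14–1.
Epsilon vs Gamma: 5+1+5 = 11 for Epsilon, 4 for Gamma — Epsilon by 11–4.
Epsilon vs Zeta: Zeta, 10–5.
Gamma vs Zeta: Gamma is ranked higher on 0 ballots, Zeta on 15. Zeta wins 15–0.
Only Gamma has no wins; Gamma is the Condorcet loser.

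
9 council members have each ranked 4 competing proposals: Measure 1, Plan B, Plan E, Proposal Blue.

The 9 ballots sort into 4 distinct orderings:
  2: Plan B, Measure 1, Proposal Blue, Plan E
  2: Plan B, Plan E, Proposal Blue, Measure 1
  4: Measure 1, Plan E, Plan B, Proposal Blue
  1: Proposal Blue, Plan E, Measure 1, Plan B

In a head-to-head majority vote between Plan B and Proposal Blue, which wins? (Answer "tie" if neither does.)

Ballots ranking Plan B above Proposal Blue: 2 + 2 + 4 = 8.
Ballots ranking Proposal Blue above Plan B: 9 − 8 = 1.
Plan B wins the head-to-head 8–1.

Plan B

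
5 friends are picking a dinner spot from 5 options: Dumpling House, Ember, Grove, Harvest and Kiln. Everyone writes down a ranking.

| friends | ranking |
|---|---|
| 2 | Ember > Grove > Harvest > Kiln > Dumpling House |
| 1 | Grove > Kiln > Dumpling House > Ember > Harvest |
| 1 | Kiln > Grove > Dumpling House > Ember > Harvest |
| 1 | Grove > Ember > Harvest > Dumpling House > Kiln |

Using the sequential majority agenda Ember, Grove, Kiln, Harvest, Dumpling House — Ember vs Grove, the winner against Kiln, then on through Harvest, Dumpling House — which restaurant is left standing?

Round 1: Ember vs Grove — 2–3, Grove advances.
Round 2: Grove vs Kiln — 4–1, Grove advances.
Round 3: Grove vs Harvest — 5–0, Grove advances.
Round 4: Grove vs Dumpling House — 5–0, Grove advances.
Grove survives the agenda.

Grove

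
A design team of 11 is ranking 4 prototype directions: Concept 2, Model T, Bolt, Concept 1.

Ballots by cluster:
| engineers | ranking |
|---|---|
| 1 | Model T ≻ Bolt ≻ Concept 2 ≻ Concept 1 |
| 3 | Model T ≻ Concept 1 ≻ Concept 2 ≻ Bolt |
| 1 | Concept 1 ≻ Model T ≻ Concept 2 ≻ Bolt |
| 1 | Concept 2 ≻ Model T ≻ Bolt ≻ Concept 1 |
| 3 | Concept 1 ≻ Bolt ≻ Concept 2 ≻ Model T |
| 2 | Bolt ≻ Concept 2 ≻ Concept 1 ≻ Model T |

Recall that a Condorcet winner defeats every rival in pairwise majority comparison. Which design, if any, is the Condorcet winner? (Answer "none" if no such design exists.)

Pairwise majorities:
Concept 2 vs Model T: Concept 2 preferred on 1+3+2 = 6 ballots; Concept 2 wins 6–5.
Concept 2 vs Bolt: Concept 2 is ranked higher on 3+1+1 = 5 ballots, Bolt on 6. Bolt wins 6–5.
Concept 2 vs Concept 1: Concept 2 preferred on 1+1+2 = 4 ballots; Concept 1 wins 7–4.
Model T vs Bolt: Model T preferred on 1+3+1+1 = 6 ballots; Model T wins 6–5.
Model T vs Concept 1: 1+3+1 = 5 for Model T, 6 for Concept 1 — Concept 1 by 6–5.
Bolt vs Concept 1: Bolt preferred on 1+1+2 = 4 ballots; Concept 1 wins 7–4.
Concept 1 defeats every rival head-to-head and is the Condorcet winner.

Concept 1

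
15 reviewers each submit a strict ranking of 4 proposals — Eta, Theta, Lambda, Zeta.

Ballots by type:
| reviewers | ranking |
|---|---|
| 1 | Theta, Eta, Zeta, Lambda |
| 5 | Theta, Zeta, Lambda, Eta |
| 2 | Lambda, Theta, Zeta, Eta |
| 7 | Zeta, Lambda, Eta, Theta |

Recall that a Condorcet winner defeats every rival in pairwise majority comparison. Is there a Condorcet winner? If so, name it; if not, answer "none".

Head-to-head results (15 reviewers):
Eta–Theta: Theta 8–7.
Eta vs Lambda: Lambda, 14–1.
Eta vs Zeta: Zeta wins 14–1.
Theta vs Lambda: Lambda wins 9–6.
Theta vs Zeta: Theta, 8–7.
Lambda vs Zeta: Zeta wins 13–2.
No project is unbeaten: Eta loses to Theta; Theta loses to Lambda; Lambda loses to Zeta; Zeta loses to Theta. In particular Theta beats Zeta beats Lambda beats Theta is a majority cycle — no Condorcet winner exists.

none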